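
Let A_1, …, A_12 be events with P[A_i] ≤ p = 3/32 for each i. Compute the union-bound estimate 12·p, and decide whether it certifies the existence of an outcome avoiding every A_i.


Union bound: P[∪_{i=1}^{12} A_i] ≤ Σ_i P[A_i] ≤ 12·p = 12·(3/32) = 9/8.
Numerically: 9/8 ≈ 1.1250.
Is 9/8 < 1? NO.
Since the bound 9/8 is ≥ 1, the union bound is uninformative here; it does NOT by itself certify existence.

12·p = 9/8 ≈ 1.1250; existence NOT certified by the union bound.


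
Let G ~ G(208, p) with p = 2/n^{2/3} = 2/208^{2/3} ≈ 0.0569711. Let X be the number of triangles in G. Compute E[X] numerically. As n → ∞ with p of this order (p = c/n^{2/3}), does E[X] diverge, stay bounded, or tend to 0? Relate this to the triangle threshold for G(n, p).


Number of potential triangles: C(208, 3) = 1478256.
Each occurs with probability p³ ≈ (0.0569711)³ ≈ 1.84911243e-04.
By linearity: E[X] = C(208, 3)·p³ ≈ 1478256 · 1.84911243e-04 ≈ 273.346154.
Since α = 2/3 < 1, p = c/n^{2/3} ≫ 1/n is above the triangle threshold p ~ 1/n. Asymptotically E[X] ~ (c³/6)·n^{3(1−α)} = (2³/6)·n^{1} → ∞; triangles are abundant w.h.p.

E[X] ≈ 273.346154; in regime p = Θ(1/n^{2/3}) E[X] diverges (above the triangle threshold p ~ 1/n).


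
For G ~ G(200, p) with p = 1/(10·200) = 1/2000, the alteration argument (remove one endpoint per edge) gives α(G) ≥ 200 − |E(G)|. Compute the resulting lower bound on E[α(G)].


E[|E(G)|] = C(200, 2)·p = 19900 · (1/2000) = 199/20.
E[α(G)] ≥ n − E[|E(G)|] = 200 − 199/20 = 3801/20.
Numerically: ≈ 190.050.
(This is only a lower bound; the true E[α(G)] may be larger.)

E[α(G)] ≥ 3801/20 ≈ 190.050.


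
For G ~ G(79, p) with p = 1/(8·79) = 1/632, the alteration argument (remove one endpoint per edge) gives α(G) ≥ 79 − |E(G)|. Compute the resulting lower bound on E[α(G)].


E[|E(G)|] = C(79, 2)·p = 3081 · (1/632) = 39/8.
E[α(G)] ≥ n − E[|E(G)|] = 79 − 39/8 = 593/8.
Numerically: ≈ 74.125000.
(This is only a lower bound; the true E[α(G)] may be larger.)

E[α(G)] ≥ 593/8 ≈ 74.125000.


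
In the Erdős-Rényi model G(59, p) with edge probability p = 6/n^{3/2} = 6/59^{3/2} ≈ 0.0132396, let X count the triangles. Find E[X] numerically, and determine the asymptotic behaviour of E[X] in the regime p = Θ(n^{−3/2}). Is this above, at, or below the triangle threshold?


Number of potential triangles: C(59, 3) = 32509.
Each occurs with probability p³ ≈ (0.0132396)³ ≈ 2.32070372e-06.
By linearity: E[X] = C(59, 3)·p³ ≈ 32509 · 2.32070372e-06 ≈ 0.075444.
Since α = 3/2 > 1, p = c/n^{3/2} = o(1/n) is below the triangle threshold p ~ 1/n. Asymptotically E[X] ~ (c³/6)·n^{3(1−α)} = (6³/6)·n^{-1.5} → 0, so by Markov's inequality G has no triangles w.h.p.

E[X] ≈ 0.075444; in regime p = Θ(1/n^{3/2}) E[X] tends to 0 (below the triangle threshold p ~ 1/n).


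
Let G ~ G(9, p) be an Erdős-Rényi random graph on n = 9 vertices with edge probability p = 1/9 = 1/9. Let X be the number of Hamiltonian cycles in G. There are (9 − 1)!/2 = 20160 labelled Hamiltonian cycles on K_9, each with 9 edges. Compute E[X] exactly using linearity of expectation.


K_9 has (9 − 1)!/2 = 20160 labelled Hamiltonian cycles.
For each such Hamiltonian cycle H, let X_H = 1 if all 9 edges of H are present in G. Then P[X_H = 1] = p^{9} = (1/9)^{9} = 1/387420489.
By linearity of expectation: E[X] = Σ_H E[X_H] = 20160 · p^{9} = 20160 · 1/387420489 = 2240/43046721.
Numerically: E[X] ≈ 5.2e-05.

E[X] = 20160 · (1/9)^{9} = 2240/43046721 ≈ 5.2e-05.


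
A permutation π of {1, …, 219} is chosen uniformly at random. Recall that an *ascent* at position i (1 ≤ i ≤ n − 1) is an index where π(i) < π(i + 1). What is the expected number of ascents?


Write X = Σ X_I over i = 1, …, 218, with X_I the indicator of one ascent.
There are 218 indicators.
For each fixed i, the pair (π(i), π(i+1)) is a uniformly random ordered pair of distinct values from {1, …, 219}; by symmetry P[π(i) < π(i+1)] = 1/2.
By linearity: E[X] = 218 · (1/2) = (219 − 1) · (1/2) = 109 ≈ 109.000.

E[X] = 109 = 109.000.


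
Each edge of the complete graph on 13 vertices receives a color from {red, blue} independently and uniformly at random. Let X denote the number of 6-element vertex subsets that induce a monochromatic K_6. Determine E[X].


Let X = Σ_S X_S over the C(13, 6) = 1716 subsets S of size 6, where X_S = 1 if the K_6 on S is monochromatic.
For a fixed S, the K_6 on S has C(6, 2) = 15 edges. P[all 15 edges red] = (1/2)^15, and likewise for blue, so P[monochromatic] = 2·(1/2)^15 = 2^{1 − 15} = 1/16384.
By linearity of expectation: E[X] = C(13, 6) · 2^{1 − 15} = 1716 · 1/16384 = 429/4096.
Numerically: E[X] ≈ 0.105.

E[X] = C(13,6)·2^(1−C(6,2)) = 429/4096 ≈ 0.105.


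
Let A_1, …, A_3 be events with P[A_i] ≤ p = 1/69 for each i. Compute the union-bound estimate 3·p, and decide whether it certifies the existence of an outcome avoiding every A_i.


Union bound: P[∪_{i=1}^{3} A_i] ≤ Σ_i P[A_i] ≤ 3·p = 3·(1/69) = 1/23.
Numerically: 1/23 ≈ 0.04348.
Is 1/23 < 1? YES.
Since P[∪ A_i] ≤ 1/23 < 1, the complement has P[∩ A_i^c] ≥ 1 − 1/23 = 22/23 > 0, so some outcome avoids every A_i.

3·p = 1/23 ≈ 0.04348; existence CERTIFIED by the union bound.


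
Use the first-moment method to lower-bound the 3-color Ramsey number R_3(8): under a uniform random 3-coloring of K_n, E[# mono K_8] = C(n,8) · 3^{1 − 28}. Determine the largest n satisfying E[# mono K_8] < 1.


We need C(n, 8) · 3^{1 − 28} < 1, i.e. C(n, 8) < 3^{28 − 1} = 7625597484987.
Check values of n near the boundary:
  n = 155: C(155, 8) = 6876747915675; 6876747915675 < 7625597484987? YES
  n = 156: C(156, 8) = 7248464019225; 7248464019225 < 7625597484987? YES
  n = 157: C(157, 8) = 7637643295425; 7637643295425 < 7625597484987? NO
  n = 158: C(158, 8) = 8044984271181; 8044984271181 < 7625597484987? NO
  n = 159: C(159, 8) = 8471208603429; 8471208603429 < 7625597484987? NO
The largest n with C(n, 8) < 7625597484987 is n = 156 (where E[X] = 805384891025/847288609443 ≈ 0.95054). Hence R_3(8) > 156, i.e. R_3(8) ≥ 157.

Largest n = 156; hence R_3(8) > 156.


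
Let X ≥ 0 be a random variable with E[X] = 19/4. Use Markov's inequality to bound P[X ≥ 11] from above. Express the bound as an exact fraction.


μ = E[X] = 19/4, a = 11.
Markov: P[X ≥ 11] ≤ μ/a = (19/4)/11 = 19/44.
Numerically: ≈ 0.43182.
(Since a = 11 > μ = 4.75000, the bound 19/44 is < 1 and informative.)

P[X ≥ 11] ≤ 19/44 ≈ 0.43182.


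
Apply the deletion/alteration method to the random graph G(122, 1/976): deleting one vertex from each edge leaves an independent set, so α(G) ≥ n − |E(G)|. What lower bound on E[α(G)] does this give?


E[|E(G)|] = C(122, 2)·p = 7381 · (1/976) = 121/16.
E[α(G)] ≥ n − E[|E(G)|] = 122 − 121/16 = 1831/16.
Numerically: ≈ 114.4375.
(This is only a lower bound; the true E[α(G)] may be larger.)

E[α(G)] ≥ 1831/16 ≈ 114.4375.


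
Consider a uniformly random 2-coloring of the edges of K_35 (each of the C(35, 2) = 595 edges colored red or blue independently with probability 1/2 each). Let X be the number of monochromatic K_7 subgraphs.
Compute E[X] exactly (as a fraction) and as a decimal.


Let X = Σ_S X_S over the C(35, 7) = 6724520 subsets S of size 7, where X_S = 1 if the K_7 on S is monochromatic.
For a fixed S, the K_7 on S has C(7, 2) = 21 edges. P[all 21 edges red] = (1/2)^21, and likewise for blue, so P[monochromatic] = 2·(1/2)^21 = 2^{1 − 21} = 1/1048576.
By linearity: E[X] = C(35, 7) · 2^{1 − 21} = 6724520 · 1/1048576 = 840565/131072.
Numerically: E[X] ≈ 6.413002.

E[X] = C(35,7)·2^(1−C(7,2)) = 840565/131072 ≈ 6.413002.


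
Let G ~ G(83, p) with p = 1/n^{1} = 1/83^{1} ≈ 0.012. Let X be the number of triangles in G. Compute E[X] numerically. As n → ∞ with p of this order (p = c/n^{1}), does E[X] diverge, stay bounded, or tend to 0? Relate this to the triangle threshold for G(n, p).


Number of potential triangles: C(83, 3) = 91881.
Each occurs with probability p³ ≈ (0.012)³ ≈ 1.74890e-06.
By linearity: E[X] = C(83, 3)·p³ ≈ 91881 · 1.74890e-06 ≈ 0.161.
Here α = 1, so p = 1/n is exactly at the triangle threshold p ~ 1/n. Asymptotically E[X] → c³/6 = 1³/6 = 1/6 ≈ 0.167, a bounded constant. In this regime the triangle count is asymptotically Poisson(c³/6).

E[X] ≈ 0.161; in regime p = Θ(1/n^{1}) E[X] stays bounded (at the triangle threshold p ~ 1/n).


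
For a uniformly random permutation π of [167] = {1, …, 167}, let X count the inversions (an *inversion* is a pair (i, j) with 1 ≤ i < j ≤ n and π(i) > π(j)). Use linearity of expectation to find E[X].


Write X = Σ X_I over the C(167, 2) = 13861 pairs i < j, with X_I the indicator of one inversion.
There are 13861 indicators.
For each fixed pair i < j, the values π(i) and π(j) are two distinct elements of {1, …, 167} in uniformly random order; by symmetry P[π(i) > π(j)] = 1/2.
By linearity: E[X] = 13861 · (1/2) = C(167, 2) · (1/2) = 13861/2 = 13861/2 ≈ 6930.5000.

E[X] = 13861/2 = 6930.5000.


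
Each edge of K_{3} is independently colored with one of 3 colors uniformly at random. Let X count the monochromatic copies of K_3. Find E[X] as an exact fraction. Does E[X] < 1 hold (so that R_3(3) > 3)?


E[X] = C(3, 3) · 3^{1 − 3} = 1 · 3^{−2} = 1/9.
As a reduced fraction: E[X] = 1/9 ≈ 0.11111.
Is E[X] < 1? YES.
Since E[X] < 1, there exists a 3-coloring of K_{3} with no monochromatic K_3; hence R_3(3) > 3.

E[X] = 1/9 ≈ 0.11111; E[X] < 1, so R_3(3) > 3.


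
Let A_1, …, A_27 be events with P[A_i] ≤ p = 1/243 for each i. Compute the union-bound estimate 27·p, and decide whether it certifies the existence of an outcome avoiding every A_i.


Union bound: P[∪_{i=1}^{27} A_i] ≤ Σ_i P[A_i] ≤ 27·p = 27·(1/243) = 1/9.
Numerically: 1/9 ≈ 0.111.
Is 1/9 < 1? YES.
Since P[∪ A_i] ≤ 1/9 < 1, the complement has P[∩ A_i^c] ≥ 1 − 1/9 = 8/9 > 0, so some outcome avoids every A_i.

27·p = 1/9 ≈ 0.111; existence CERTIFIED by the union bound.


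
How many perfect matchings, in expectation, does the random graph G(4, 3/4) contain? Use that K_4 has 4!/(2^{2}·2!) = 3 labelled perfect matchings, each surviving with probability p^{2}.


K_4 has 4!/(2^{2}·2!) = 3 labelled perfect matchings.
For each such perfect matching H, let X_H = 1 if all 2 edges of H are present in G. Then P[X_H = 1] = p^{2} = (3/4)^{2} = 9/16.
Summing the indicators: E[X] = Σ_H E[X_H] = 3 · p^{2} = 3 · 9/16 = 27/16.
Numerically: E[X] ≈ 1.69.

E[X] = 3 · (3/4)^{2} = 27/16 ≈ 1.69.


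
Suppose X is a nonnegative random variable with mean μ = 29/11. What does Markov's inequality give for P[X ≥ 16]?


μ = E[X] = 29/11, a = 16.
Markov: P[X ≥ 16] ≤ μ/a = (29/11)/16 = 29/176.
Numerically: ≈ 0.16477.
(Since a = 16 > μ = 2.63636, the bound 29/176 is < 1 and informative.)

P[X ≥ 16] ≤ 29/176 ≈ 0.16477.


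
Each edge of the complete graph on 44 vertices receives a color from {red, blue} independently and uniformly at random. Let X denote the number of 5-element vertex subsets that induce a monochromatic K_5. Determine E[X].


Let X = Σ_S X_S over the C(44, 5) = 1086008 subsets S of size 5, where X_S = 1 if the K_5 on S is monochromatic.
For a fixed S, the K_5 on S has C(5, 2) = 10 edges. P[all 10 edges red] = (1/2)^10, and likewise for blue, so P[monochromatic] = 2·(1/2)^10 = 2^{1 − 10} = 1/512.
By linearity: E[X] = C(44, 5) · 2^{1 − 10} = 1086008 · 1/512 = 135751/64.
Numerically: E[X] ≈ 2121.1094.

E[X] = C(44,5)·2^(1−C(5,2)) = 135751/64 ≈ 2121.1094.


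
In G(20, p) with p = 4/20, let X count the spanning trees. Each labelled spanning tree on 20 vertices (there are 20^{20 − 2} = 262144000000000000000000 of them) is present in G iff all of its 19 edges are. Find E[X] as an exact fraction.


K_20 has 20^{20 − 2} = 262144000000000000000000 labelled spanning trees.
For each such spanning tree H, let X_H = 1 if all 19 edges of H are present in G. Then P[X_H = 1] = p^{19} = (1/5)^{19} = 1/19073486328125.
By linearity of expectation: E[X] = Σ_H E[X_H] = 262144000000000000000000 · p^{19} = 262144000000000000000000 · 1/19073486328125 = 68719476736/5.
Numerically: E[X] ≈ 1.3744e+10.

E[X] = 262144000000000000000000 · (1/5)^{19} = 68719476736/5 ≈ 1.3744e+10.


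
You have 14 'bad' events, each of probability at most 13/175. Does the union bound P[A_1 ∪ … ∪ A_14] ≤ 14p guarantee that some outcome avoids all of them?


Union bound: P[∪_{i=1}^{14} A_i] ≤ Σ_i P[A_i] ≤ 14·p = 14·(13/175) = 26/25.
Numerically: 26/25 ≈ 1.0400000.
Is 26/25 < 1? NO.
Since the bound 26/25 is ≥ 1, the union bound is uninformative here; it does NOT by itself certify existence.

14·p = 26/25 ≈ 1.0400000; existence NOT certified by the union bound.


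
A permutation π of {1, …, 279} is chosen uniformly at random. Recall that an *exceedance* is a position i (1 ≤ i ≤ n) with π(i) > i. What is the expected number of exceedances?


Write X = Σ_{i=1}^{279} X_i, where X_i = 1_{π(i) > i}.
For each fixed i, π(i) is uniform over {1, …, 279} (marginal of a uniform permutation), so P[π(i) > i] = (n − i)/n. Summing: Σ_{i=1}^{279} (n − i)/n = (0 + 1 + … + 278)/279 = 279(279 − 1)/(2·279) = (279 − 1)/2.
Hence E[X] = Σ_{i=1}^{279} (279 − i)/279 = 139 ≈ 139.000000.

E[X] = 139 = 139.000000.


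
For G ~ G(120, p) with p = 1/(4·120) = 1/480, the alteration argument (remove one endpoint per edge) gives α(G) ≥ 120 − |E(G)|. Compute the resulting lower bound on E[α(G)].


E[|E(G)|] = C(120, 2)·p = 7140 · (1/480) = 119/8.
E[α(G)] ≥ n − E[|E(G)|] = 120 − 119/8 = 841/8.
Numerically: ≈ 105.12500.
(This is only a lower bound; the true E[α(G)] may be larger.)

E[α(G)] ≥ 841/8 ≈ 105.12500.


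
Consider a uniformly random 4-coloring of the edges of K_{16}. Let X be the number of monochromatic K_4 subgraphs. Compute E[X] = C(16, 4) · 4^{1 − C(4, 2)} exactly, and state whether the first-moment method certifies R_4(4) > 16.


E[X] = C(16, 4) · 4^{1 − 6} = 1820 · 4^{−5} = 1820/1024.
As a reduced fraction: E[X] = 455/256 ≈ 1.7773.
Is E[X] < 1? NO.
Since E[X] ≥ 1, the first-moment bound is inconclusive at n = 16; it does NOT by itself certify R_4(4) > 16.

E[X] = 455/256 ≈ 1.7773; E[X] ≥ 1; first-moment method inconclusive here.


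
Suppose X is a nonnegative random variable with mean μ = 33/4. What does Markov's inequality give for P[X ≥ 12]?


μ = E[X] = 33/4, a = 12.
Markov: P[X ≥ 12] ≤ μ/a = (33/4)/12 = 11/16.
Numerically: ≈ 0.6875.
(Since a = 12 > μ = 8.2500, the bound 11/16 is < 1 and informative.)

P[X ≥ 12] ≤ 11/16 ≈ 0.6875.


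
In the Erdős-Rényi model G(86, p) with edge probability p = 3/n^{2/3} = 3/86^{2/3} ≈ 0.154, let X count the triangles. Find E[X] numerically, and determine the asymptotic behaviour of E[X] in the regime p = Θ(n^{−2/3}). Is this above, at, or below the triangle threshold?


Number of potential triangles: C(86, 3) = 102340.
Each occurs with probability p³ ≈ (0.154)³ ≈ 3.65062e-03.
By linearity: E[X] = C(86, 3)·p³ ≈ 102340 · 3.65062e-03 ≈ 373.605.
Since α = 2/3 < 1, p = c/n^{2/3} ≫ 1/n is above the triangle threshold p ~ 1/n. Asymptotically E[X] ~ (c³/6)·n^{3(1−α)} = (3³/6)·n^{1} → ∞; triangles are abundant w.h.p.

E[X] ≈ 373.605; in regime p = Θ(1/n^{2/3}) E[X] diverges (above the triangle threshold p ~ 1/n).


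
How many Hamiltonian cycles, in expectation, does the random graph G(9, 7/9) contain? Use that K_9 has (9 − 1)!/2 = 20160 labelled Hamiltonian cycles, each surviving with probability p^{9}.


K_9 has (9 − 1)!/2 = 20160 labelled Hamiltonian cycles.
For each such Hamiltonian cycle H, let X_H = 1 if all 9 edges of H are present in G. Then P[X_H = 1] = p^{9} = (7/9)^{9} = 40353607/387420489.
Summing the indicators: E[X] = Σ_H E[X_H] = 20160 · p^{9} = 20160 · 40353607/387420489 = 90392079680/43046721.
Numerically: E[X] ≈ 2099.9.

E[X] = 20160 · (7/9)^{9} = 90392079680/43046721 ≈ 2099.9.


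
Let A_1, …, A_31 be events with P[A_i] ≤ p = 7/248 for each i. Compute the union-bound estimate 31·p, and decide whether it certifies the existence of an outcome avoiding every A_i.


Union bound: P[∪_{i=1}^{31} A_i] ≤ Σ_i P[A_i] ≤ 31·p = 31·(7/248) = 7/8.
Numerically: 7/8 ≈ 0.8750000.
Is 7/8 < 1? YES.
Since P[∪ A_i] ≤ 7/8 < 1, the complement has P[∩ A_i^c] ≥ 1 − 7/8 = 1/8 > 0, so some outcome avoids every A_i.

31·p = 7/8 ≈ 0.8750000; existence CERTIFIED by the union bound.


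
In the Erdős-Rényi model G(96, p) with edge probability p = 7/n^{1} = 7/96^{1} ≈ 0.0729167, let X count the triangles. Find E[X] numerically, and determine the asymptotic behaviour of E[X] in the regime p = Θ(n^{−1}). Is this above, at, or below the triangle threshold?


Number of potential triangles: C(96, 3) = 142880.
Each occurs with probability p³ ≈ (0.0729167)³ ≈ 3.87686270e-04.
By linearity: E[X] = C(96, 3)·p³ ≈ 142880 · 3.87686270e-04 ≈ 55.392614.
Here α = 1, so p = 7/n is exactly at the triangle threshold p ~ 1/n. Asymptotically E[X] → c³/6 = 7³/6 = 343/6 ≈ 57.166667, a bounded constant. In this regime the triangle count is asymptotically Poisson(c³/6).

E[X] ≈ 55.392614; in regime p = Θ(1/n^{1}) E[X] stays bounded (at the triangle threshold p ~ 1/n).


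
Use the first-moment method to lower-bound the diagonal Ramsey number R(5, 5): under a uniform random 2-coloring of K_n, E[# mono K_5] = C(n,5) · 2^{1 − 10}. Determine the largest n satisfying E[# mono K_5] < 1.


We need C(n, 5) · 2^{1 − 10} < 1, i.e. C(n, 5) < 2^{10 − 1} = 512.
Check values of n near the boundary:
  n = 7: C(7, 5) = 21; 21 < 512? YES
  n = 8: C(8, 5) = 56; 56 < 512? YES
  n = 9: C(9, 5) = 126; 126 < 512? YES
  n = 10: C(10, 5) = 252; 252 < 512? YES
  n = 11: C(11, 5) = 462; 462 < 512? YES
  n = 12: C(12, 5) = 792; 792 < 512? NO
  n = 13: C(13, 5) = 1287; 1287 < 512? NO
  n = 14: C(14, 5) = 2002; 2002 < 512? NO
The largest n with C(n, 5) < 512 is n = 11 (where E[X] = 231/256 ≈ 0.902344). Hence R(5, 5) > 11, i.e. R(5, 5) ≥ 12.

Largest n = 11; hence R(5, 5) > 11.


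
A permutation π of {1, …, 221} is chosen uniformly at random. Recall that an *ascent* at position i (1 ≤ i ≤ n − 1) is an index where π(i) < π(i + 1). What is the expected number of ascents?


Write X = Σ X_I over i = 1, …, 220, with X_I the indicator of one ascent.
There are 220 indicators.
For each fixed i, the pair (π(i), π(i+1)) is a uniformly random ordered pair of distinct values from {1, …, 221}; by symmetry P[π(i) < π(i+1)] = 1/2.
By linearity: E[X] = 220 · (1/2) = (221 − 1) · (1/2) = 110 ≈ 110.000000.

E[X] = 110 = 110.000000.


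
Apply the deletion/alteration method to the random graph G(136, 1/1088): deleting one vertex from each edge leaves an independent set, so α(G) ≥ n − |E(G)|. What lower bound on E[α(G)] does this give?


E[|E(G)|] = C(136, 2)·p = 9180 · (1/1088) = 135/16.
E[α(G)] ≥ n − E[|E(G)|] = 136 − 135/16 = 2041/16.
Numerically: ≈ 127.562.
(This is only a lower bound; the true E[α(G)] may be larger.)

E[α(G)] ≥ 2041/16 ≈ 127.562.


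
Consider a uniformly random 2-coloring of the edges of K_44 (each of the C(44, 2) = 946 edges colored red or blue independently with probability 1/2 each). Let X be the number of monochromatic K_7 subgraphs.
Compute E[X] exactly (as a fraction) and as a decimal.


Let X = Σ_S X_S over the C(44, 7) = 38320568 subsets S of size 7, where X_S = 1 if the K_7 on S is monochromatic.
For a fixed S, the K_7 on S has C(7, 2) = 21 edges. P[all 21 edges red] = (1/2)^21, and likewise for blue, so P[monochromatic] = 2·(1/2)^21 = 2^{1 − 21} = 1/1048576.
Summing: E[X] = C(44, 7) · 2^{1 − 21} = 38320568 · 1/1048576 = 4790071/131072.
Numerically: E[X] ≈ 36.54534.

E[X] = C(44,7)·2^(1−C(7,2)) = 4790071/131072 ≈ 36.54534.


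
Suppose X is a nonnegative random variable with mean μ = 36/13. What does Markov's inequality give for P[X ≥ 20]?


μ = E[X] = 36/13, a = 20.
Markov: P[X ≥ 20] ≤ μ/a = (36/13)/20 = 9/65.
Numerically: ≈ 0.138462.
(Since a = 20 > μ = 2.769231, the bound 9/65 is < 1 and informative.)

P[X ≥ 20] ≤ 9/65 ≈ 0.138462.


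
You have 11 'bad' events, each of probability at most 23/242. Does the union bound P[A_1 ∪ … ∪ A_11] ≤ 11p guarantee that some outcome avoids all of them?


Union bound: P[∪_{i=1}^{11} A_i] ≤ Σ_i P[A_i] ≤ 11·p = 11·(23/242) = 23/22.
Numerically: 23/22 ≈ 1.0454545.
Is 23/22 < 1? NO.
Since the bound 23/22 is ≥ 1, the union bound is uninformative here; it does NOT by itself certify existence.

11·p = 23/22 ≈ 1.0454545; existence NOT certified by the union bound.


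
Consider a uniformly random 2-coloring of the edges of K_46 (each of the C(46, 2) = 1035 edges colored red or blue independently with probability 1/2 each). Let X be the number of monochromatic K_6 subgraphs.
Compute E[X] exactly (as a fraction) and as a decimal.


Let X = Σ_S X_S over the C(46, 6) = 9366819 subsets S of size 6, where X_S = 1 if the K_6 on S is monochromatic.
For a fixed S, the K_6 on S has C(6, 2) = 15 edges. P[all 15 edges red] = (1/2)^15, and likewise for blue, so P[monochromatic] = 2·(1/2)^15 = 2^{1 − 15} = 1/16384.
By linearity: E[X] = C(46, 6) · 2^{1 − 15} = 9366819 · 1/16384 = 9366819/16384.
Numerically: E[X] ≈ 571.70526.

E[X] = C(46,6)·2^(1−C(6,2)) = 9366819/16384 ≈ 571.70526.


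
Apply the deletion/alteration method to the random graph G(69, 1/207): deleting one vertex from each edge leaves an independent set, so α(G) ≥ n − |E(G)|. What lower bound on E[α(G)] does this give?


E[|E(G)|] = C(69, 2)·p = 2346 · (1/207) = 34/3.
E[α(G)] ≥ n − E[|E(G)|] = 69 − 34/3 = 173/3.
Numerically: ≈ 57.666667.
(This is only a lower bound; the true E[α(G)] may be larger.)

E[α(G)] ≥ 173/3 ≈ 57.666667.


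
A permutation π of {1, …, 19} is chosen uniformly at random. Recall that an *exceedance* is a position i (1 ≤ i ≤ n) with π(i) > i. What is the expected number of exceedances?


Write X = Σ_{i=1}^{19} X_i, where X_i = 1_{π(i) > i}.
For each fixed i, π(i) is uniform over {1, …, 19} (marginal of a uniform permutation), so P[π(i) > i] = (n − i)/n. Summing: Σ_{i=1}^{19} (n − i)/n = (0 + 1 + … + 18)/19 = 19(19 − 1)/(2·19) = (19 − 1)/2.
Hence E[X] = Σ_{i=1}^{19} (19 − i)/19 = 9 ≈ 9.000000.

E[X] = 9 = 9.000000.


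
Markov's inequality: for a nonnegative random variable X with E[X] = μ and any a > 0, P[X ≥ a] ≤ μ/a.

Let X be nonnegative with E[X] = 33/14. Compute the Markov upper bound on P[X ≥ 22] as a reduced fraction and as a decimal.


μ = E[X] = 33/14, a = 22.
Markov: P[X ≥ 22] ≤ μ/a = (33/14)/22 = 3/28.
Numerically: ≈ 0.107143.
(Since a = 22 > μ = 2.357143, the bound 3/28 is < 1 and informative.)

P[X ≥ 22] ≤ 3/28 ≈ 0.107143.


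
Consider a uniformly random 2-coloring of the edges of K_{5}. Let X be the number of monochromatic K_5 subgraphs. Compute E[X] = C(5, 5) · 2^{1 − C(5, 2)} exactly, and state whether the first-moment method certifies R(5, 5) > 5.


E[X] = C(5, 5) · 2^{1 − 10} = 1 · 2^{−9} = 1/512.
As a reduced fraction: E[X] = 1/512 ≈ 0.0020.
Is E[X] < 1? YES.
Since E[X] < 1, there exists a 2-coloring of K_{5} with no monochromatic K_5; hence R(5, 5) > 5.

E[X] = 1/512 ≈ 0.0020; E[X] < 1, so R(5, 5) > 5.


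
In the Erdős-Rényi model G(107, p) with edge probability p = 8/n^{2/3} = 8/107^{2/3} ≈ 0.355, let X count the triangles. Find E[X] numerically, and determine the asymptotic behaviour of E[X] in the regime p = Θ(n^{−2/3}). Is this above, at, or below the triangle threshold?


Number of potential triangles: C(107, 3) = 198485.
Each occurs with probability p³ ≈ (0.355)³ ≈ 4.472006e-02.
By linearity: E[X] = C(107, 3)·p³ ≈ 198485 · 4.472006e-02 ≈ 8876.2617.
Since α = 2/3 < 1, p = c/n^{2/3} ≫ 1/n is above the triangle threshold p ~ 1/n. Asymptotically E[X] ~ (c³/6)·n^{3(1−α)} = (8³/6)·n^{1} → ∞; triangles are abundant w.h.p.

E[X] ≈ 8876.2617; in regime p = Θ(1/n^{2/3}) E[X] diverges (above the triangle threshold p ~ 1/n).


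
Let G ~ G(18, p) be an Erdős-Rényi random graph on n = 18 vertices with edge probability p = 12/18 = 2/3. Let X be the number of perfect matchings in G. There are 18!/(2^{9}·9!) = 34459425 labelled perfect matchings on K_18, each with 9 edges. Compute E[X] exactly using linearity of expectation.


K_18 has 18!/(2^{9}·9!) = 34459425 labelled perfect matchings.
For each such perfect matching H, let X_H = 1 if all 9 edges of H are present in G. Then P[X_H = 1] = p^{9} = (2/3)^{9} = 512/19683.
By linearity: E[X] = Σ_H E[X_H] = 34459425 · p^{9} = 34459425 · 512/19683 = 217817600/243.
Numerically: E[X] ≈ 8.964e+05.

E[X] = 34459425 · (2/3)^{9} = 217817600/243 ≈ 8.964e+05.


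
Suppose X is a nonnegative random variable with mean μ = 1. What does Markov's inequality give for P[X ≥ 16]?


μ = E[X] = 1, a = 16.
Markov: P[X ≥ 16] ≤ μ/a = (1)/16 = 1/16.
Numerically: ≈ 0.062.
(Since a = 16 > μ = 1.000, the bound 1/16 is < 1 and informative.)

P[X ≥ 16] ≤ 1/16 ≈ 0.062.


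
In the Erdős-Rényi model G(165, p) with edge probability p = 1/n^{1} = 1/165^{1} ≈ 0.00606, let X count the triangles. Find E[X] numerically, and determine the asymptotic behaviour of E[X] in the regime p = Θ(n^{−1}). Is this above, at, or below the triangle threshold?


Number of potential triangles: C(165, 3) = 735130.
Each occurs with probability p³ ≈ (0.00606)³ ≈ 2.22612e-07.
By linearity: E[X] = C(165, 3)·p³ ≈ 735130 · 2.22612e-07 ≈ 0.164.
Here α = 1, so p = 1/n is exactly at the triangle threshold p ~ 1/n. Asymptotically E[X] → c³/6 = 1³/6 = 1/6 ≈ 0.167, a bounded constant. In this regime the triangle count is asymptotically Poisson(c³/6).

E[X] ≈ 0.164; in regime p = Θ(1/n^{1}) E[X] stays bounded (at the triangle threshold p ~ 1/n).


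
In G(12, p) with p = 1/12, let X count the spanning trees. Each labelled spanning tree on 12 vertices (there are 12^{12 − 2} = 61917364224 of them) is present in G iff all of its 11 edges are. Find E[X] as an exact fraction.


K_12 has 12^{12 − 2} = 61917364224 labelled spanning trees.
For each such spanning tree H, let X_H = 1 if all 11 edges of H are present in G. Then P[X_H = 1] = p^{11} = (1/12)^{11} = 1/743008370688.
By linearity: E[X] = Σ_H E[X_H] = 61917364224 · p^{11} = 61917364224 · 1/743008370688 = 1/12.
Numerically: E[X] ≈ 0.083333.

E[X] = 61917364224 · (1/12)^{11} = 1/12 ≈ 0.083333.


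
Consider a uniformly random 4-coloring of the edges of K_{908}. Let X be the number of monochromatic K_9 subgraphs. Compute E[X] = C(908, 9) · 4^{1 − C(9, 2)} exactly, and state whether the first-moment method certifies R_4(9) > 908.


E[X] = C(908, 9) · 4^{1 − 36} = 1111058428637338083100 · 4^{−35} = 1111058428637338083100/1180591620717411303424.
As a reduced fraction: E[X] = 277764607159334520775/295147905179352825856 ≈ 0.94110.
Is E[X] < 1? YES.
Since E[X] < 1, there exists a 4-coloring of K_{908} with no monochromatic K_9; hence R_4(9) > 908.

E[X] = 277764607159334520775/295147905179352825856 ≈ 0.94110; E[X] < 1, so R_4(9) > 908.


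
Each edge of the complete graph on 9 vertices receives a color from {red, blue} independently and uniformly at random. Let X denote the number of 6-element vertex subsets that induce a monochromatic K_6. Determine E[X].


Let X = Σ_S X_S over the C(9, 6) = 84 subsets S of size 6, where X_S = 1 if the K_6 on S is monochromatic.
For a fixed S, the K_6 on S has C(6, 2) = 15 edges. P[all 15 edges red] = (1/2)^15, and likewise for blue, so P[monochromatic] = 2·(1/2)^15 = 2^{1 − 15} = 1/16384.
By linearity: E[X] = C(9, 6) · 2^{1 − 15} = 84 · 1/16384 = 21/4096.
Numerically: E[X] ≈ 0.005127.

E[X] = C(9,6)·2^(1−C(6,2)) = 21/4096 ≈ 0.005127.


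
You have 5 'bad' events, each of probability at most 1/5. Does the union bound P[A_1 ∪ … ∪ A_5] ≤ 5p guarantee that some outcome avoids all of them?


Union bound: P[∪_{i=1}^{5} A_i] ≤ Σ_i P[A_i] ≤ 5·p = 5·(1/5) = 1.
Numerically: 1 ≈ 1.000000.
Is 1 < 1? NO.
Since the bound 1 is ≥ 1, the union bound is uninformative here; it does NOT by itself certify existence.

5·p = 1 ≈ 1.000000; existence NOT certified by the union bound.


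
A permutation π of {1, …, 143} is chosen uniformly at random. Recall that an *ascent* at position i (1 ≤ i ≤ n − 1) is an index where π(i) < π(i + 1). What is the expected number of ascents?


Write X = Σ X_I over i = 1, …, 142, with X_I the indicator of one ascent.
There are 142 indicators.
For each fixed i, the pair (π(i), π(i+1)) is a uniformly random ordered pair of distinct values from {1, …, 143}; by symmetry P[π(i) < π(i+1)] = 1/2.
By linearity: E[X] = 142 · (1/2) = (143 − 1) · (1/2) = 71 ≈ 71.000000.

E[X] = 71 = 71.000000.


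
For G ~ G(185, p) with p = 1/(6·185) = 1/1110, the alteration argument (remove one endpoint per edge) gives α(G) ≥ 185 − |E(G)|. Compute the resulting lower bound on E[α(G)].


E[|E(G)|] = C(185, 2)·p = 17020 · (1/1110) = 46/3.
E[α(G)] ≥ n − E[|E(G)|] = 185 − 46/3 = 509/3.
Numerically: ≈ 169.6667.
(This is only a lower bound; the true E[α(G)] may be larger.)

E[α(G)] ≥ 509/3 ≈ 169.6667.


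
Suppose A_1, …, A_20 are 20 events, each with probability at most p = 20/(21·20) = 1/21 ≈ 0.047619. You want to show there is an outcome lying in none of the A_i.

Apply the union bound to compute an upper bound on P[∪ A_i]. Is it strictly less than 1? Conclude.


Union bound: P[∪_{i=1}^{20} A_i] ≤ Σ_i P[A_i] ≤ 20·p = 20·(1/21) = 20/21.
Numerically: 20/21 ≈ 0.952381.
Is 20/21 < 1? YES.
Since P[∪ A_i] ≤ 20/21 < 1, the complement has P[∩ A_i^c] ≥ 1 − 20/21 = 1/21 > 0, so some outcome avoids every A_i.

20·p = 20/21 ≈ 0.952381; existence CERTIFIED by the union bound.


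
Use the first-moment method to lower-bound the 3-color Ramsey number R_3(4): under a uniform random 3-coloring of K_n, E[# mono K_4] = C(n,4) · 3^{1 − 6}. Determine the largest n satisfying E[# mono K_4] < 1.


We need C(n, 4) · 3^{1 − 6} < 1, i.e. C(n, 4) < 3^{6 − 1} = 243.
Check values of n near the boundary:
  n = 6: C(6, 4) = 15; 15 < 243? YES
  n = 7: C(7, 4) = 35; 35 < 243? YES
  n = 8: C(8, 4) = 70; 70 < 243? YES
  n = 9: C(9, 4) = 126; 126 < 243? YES
  n = 10: C(10, 4) = 210; 210 < 243? YES
  n = 11: C(11, 4) = 330; 330 < 243? NO
The largest n with C(n, 4) < 243 is n = 10 (where E[X] = 70/81 ≈ 0.864). Hence R_3(4) > 10, i.e. R_3(4) ≥ 11.

Largest n = 10; hence R_3(4) > 10.


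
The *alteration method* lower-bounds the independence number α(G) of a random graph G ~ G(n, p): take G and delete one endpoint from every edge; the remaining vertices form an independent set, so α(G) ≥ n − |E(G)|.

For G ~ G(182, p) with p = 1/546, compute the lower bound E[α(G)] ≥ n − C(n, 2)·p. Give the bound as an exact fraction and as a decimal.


E[|E(G)|] = C(182, 2)·p = 16471 · (1/546) = 181/6.
E[α(G)] ≥ n − E[|E(G)|] = 182 − 181/6 = 911/6.
Numerically: ≈ 151.833333.
(This is only a lower bound; the true E[α(G)] may be larger.)

E[α(G)] ≥ 911/6 ≈ 151.833333.


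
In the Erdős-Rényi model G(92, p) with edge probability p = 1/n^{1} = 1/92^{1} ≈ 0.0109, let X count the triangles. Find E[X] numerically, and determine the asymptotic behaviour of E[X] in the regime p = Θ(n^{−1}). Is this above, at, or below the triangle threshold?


Number of potential triangles: C(92, 3) = 125580.
Each occurs with probability p³ ≈ (0.0109)³ ≈ 1.28421e-06.
By linearity: E[X] = C(92, 3)·p³ ≈ 125580 · 1.28421e-06 ≈ 0.161.
Here α = 1, so p = 1/n is exactly at the triangle threshold p ~ 1/n. Asymptotically E[X] → c³/6 = 1³/6 = 1/6 ≈ 0.167, a bounded constant. In this regime the triangle count is asymptotically Poisson(c³/6).

E[X] ≈ 0.161; in regime p = Θ(1/n^{1}) E[X] stays bounded (at the triangle threshold p ~ 1/n).


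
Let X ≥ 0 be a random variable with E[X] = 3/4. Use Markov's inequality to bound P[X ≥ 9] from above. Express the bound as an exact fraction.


μ = E[X] = 3/4, a = 9.
Markov: P[X ≥ 9] ≤ μ/a = (3/4)/9 = 1/12.
Numerically: ≈ 0.08333.
(Since a = 9 > μ = 0.75000, the bound 1/12 is < 1 and informative.)

P[X ≥ 9] ≤ 1/12 ≈ 0.08333.


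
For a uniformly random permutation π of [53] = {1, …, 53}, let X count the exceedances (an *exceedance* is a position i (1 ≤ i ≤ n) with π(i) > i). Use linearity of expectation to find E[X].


Write X = Σ_{i=1}^{53} X_i, where X_i = 1_{π(i) > i}.
For each fixed i, π(i) is uniform over {1, …, 53} (marginal of a uniform permutation), so P[π(i) > i] = (n − i)/n. Summing: Σ_{i=1}^{53} (n − i)/n = (0 + 1 + … + 52)/53 = 53(53 − 1)/(2·53) = (53 − 1)/2.
Hence E[X] = Σ_{i=1}^{53} (53 − i)/53 = 26 ≈ 26.00000.

E[X] = 26 = 26.00000.


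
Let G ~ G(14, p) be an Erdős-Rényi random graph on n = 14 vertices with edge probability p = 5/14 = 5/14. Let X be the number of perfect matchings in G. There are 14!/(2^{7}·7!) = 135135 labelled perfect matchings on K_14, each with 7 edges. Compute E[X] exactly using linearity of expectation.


K_14 has 14!/(2^{7}·7!) = 135135 labelled perfect matchings.
For each such perfect matching H, let X_H = 1 if all 7 edges of H are present in G. Then P[X_H = 1] = p^{7} = (5/14)^{7} = 78125/105413504.
Summing the indicators: E[X] = Σ_H E[X_H] = 135135 · p^{7} = 135135 · 78125/105413504 = 1508203125/15059072.
Numerically: E[X] ≈ 100.152.

E[X] = 135135 · (5/14)^{7} = 1508203125/15059072 ≈ 100.152.


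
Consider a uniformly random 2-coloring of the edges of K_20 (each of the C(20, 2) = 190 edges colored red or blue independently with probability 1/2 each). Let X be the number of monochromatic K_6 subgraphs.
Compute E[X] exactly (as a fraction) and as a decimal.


Let X = Σ_S X_S over the C(20, 6) = 38760 subsets S of size 6, where X_S = 1 if the K_6 on S is monochromatic.
For a fixed S, the K_6 on S has C(6, 2) = 15 edges. P[all 15 edges red] = (1/2)^15, and likewise for blue, so P[monochromatic] = 2·(1/2)^15 = 2^{1 − 15} = 1/16384.
By linearity of expectation: E[X] = C(20, 6) · 2^{1 − 15} = 38760 · 1/16384 = 4845/2048.
Numerically: E[X] ≈ 2.3657.

E[X] = C(20,6)·2^(1−C(6,2)) = 4845/2048 ≈ 2.3657.


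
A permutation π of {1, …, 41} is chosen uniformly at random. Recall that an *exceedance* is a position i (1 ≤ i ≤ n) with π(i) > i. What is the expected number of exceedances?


Write X = Σ_{i=1}^{41} X_i, where X_i = 1_{π(i) > i}.
For each fixed i, π(i) is uniform over {1, …, 41} (marginal of a uniform permutation), so P[π(i) > i] = (n − i)/n. Summing: Σ_{i=1}^{41} (n − i)/n = (0 + 1 + … + 40)/41 = 41(41 − 1)/(2·41) = (41 − 1)/2.
Hence E[X] = Σ_{i=1}^{41} (41 − i)/41 = 20 ≈ 20.00000.

E[X] = 20 = 20.00000.


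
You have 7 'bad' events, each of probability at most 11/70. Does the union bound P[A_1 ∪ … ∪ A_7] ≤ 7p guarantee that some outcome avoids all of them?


Union bound: P[∪_{i=1}^{7} A_i] ≤ Σ_i P[A_i] ≤ 7·p = 7·(11/70) = 11/10.
Numerically: 11/10 ≈ 1.10000.
Is 11/10 < 1? NO.
Since the bound 11/10 is ≥ 1, the union bound is uninformative here; it does NOT by itself certify existence.

7·p = 11/10 ≈ 1.10000; existence NOT certified by the union bound.


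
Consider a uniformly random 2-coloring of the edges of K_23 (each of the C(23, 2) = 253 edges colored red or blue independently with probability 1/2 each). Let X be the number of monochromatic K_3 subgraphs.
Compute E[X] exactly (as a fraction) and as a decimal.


Let X = Σ_S X_S over the C(23, 3) = 1771 subsets S of size 3, where X_S = 1 if the K_3 on S is monochromatic.
For a fixed S, the K_3 on S has C(3, 2) = 3 edges. P[all 3 edges red] = (1/2)^3, and likewise for blue, so P[monochromatic] = 2·(1/2)^3 = 2^{1 − 3} = 1/4.
By linearity: E[X] = C(23, 3) · 2^{1 − 3} = 1771 · 1/4 = 1771/4.
Numerically: E[X] ≈ 442.750.

E[X] = C(23,3)·2^(1−C(3,2)) = 1771/4 ≈ 442.750.


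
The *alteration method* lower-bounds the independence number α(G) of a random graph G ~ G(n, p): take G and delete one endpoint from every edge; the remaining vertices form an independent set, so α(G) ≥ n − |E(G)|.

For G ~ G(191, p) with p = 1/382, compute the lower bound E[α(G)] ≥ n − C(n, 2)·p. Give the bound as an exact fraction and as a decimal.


E[|E(G)|] = C(191, 2)·p = 18145 · (1/382) = 95/2.
E[α(G)] ≥ n − E[|E(G)|] = 191 − 95/2 = 287/2.
Numerically: ≈ 143.500000.
(This is only a lower bound; the true E[α(G)] may be larger.)

E[α(G)] ≥ 287/2 ≈ 143.500000.


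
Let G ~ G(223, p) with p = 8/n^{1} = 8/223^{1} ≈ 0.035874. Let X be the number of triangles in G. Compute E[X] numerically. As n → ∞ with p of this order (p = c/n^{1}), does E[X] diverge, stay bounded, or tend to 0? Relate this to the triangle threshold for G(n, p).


Number of potential triangles: C(223, 3) = 1823471.
Each occurs with probability p³ ≈ (0.035874)³ ≈ 4.6169521e-05.
By linearity: E[X] = C(223, 3)·p³ ≈ 1823471 · 4.6169521e-05 ≈ 84.18878.
Here α = 1, so p = 8/n is exactly at the triangle threshold p ~ 1/n. Asymptotically E[X] → c³/6 = 8³/6 = 256/3 ≈ 85.33333, a bounded constant. In this regime the triangle count is asymptotically Poisson(c³/6).

E[X] ≈ 84.18878; in regime p = Θ(1/n^{1}) E[X] stays bounded (at the triangle threshold p ~ 1/n).


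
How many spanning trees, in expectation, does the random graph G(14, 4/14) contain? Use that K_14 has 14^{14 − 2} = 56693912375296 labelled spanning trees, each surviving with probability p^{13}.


K_14 has 14^{14 − 2} = 56693912375296 labelled spanning trees.
For each such spanning tree H, let X_H = 1 if all 13 edges of H are present in G. Then P[X_H = 1] = p^{13} = (2/7)^{13} = 8192/96889010407.
By linearity of expectation: E[X] = Σ_H E[X_H] = 56693912375296 · p^{13} = 56693912375296 · 8192/96889010407 = 33554432/7.
Numerically: E[X] ≈ 4.7935e+06.

E[X] = 56693912375296 · (2/7)^{13} = 33554432/7 ≈ 4.7935e+06.


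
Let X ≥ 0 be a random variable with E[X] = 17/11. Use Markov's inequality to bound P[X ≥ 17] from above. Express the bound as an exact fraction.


μ = E[X] = 17/11, a = 17.
Markov: P[X ≥ 17] ≤ μ/a = (17/11)/17 = 1/11.
Numerically: ≈ 0.09091.
(Since a = 17 > μ = 1.54545, the bound 1/11 is < 1 and informative.)

P[X ≥ 17] ≤ 1/11 ≈ 0.09091.


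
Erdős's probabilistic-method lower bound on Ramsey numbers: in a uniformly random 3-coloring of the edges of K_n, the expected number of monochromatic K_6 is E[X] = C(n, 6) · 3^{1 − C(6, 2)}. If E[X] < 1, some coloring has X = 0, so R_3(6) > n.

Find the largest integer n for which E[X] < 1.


We need C(n, 6) · 3^{1 − 15} < 1, i.e. C(n, 6) < 3^{15 − 1} = 4782969.
Check values of n near the boundary:
  n = 39: C(39, 6) = 3262623; 3262623 < 4782969? YES
  n = 40: C(40, 6) = 3838380; 3838380 < 4782969? YES
  n = 41: C(41, 6) = 4496388; 4496388 < 4782969? YES
  n = 42: C(42, 6) = 5245786; 5245786 < 4782969? NO
  n = 43: C(43, 6) = 6096454; 6096454 < 4782969? NO
  n = 44: C(44, 6) = 7059052; 7059052 < 4782969? NO
The largest n with C(n, 6) < 4782969 is n = 41 (where E[X] = 1498796/1594323 ≈ 0.9400830). Hence R_3(6) > 41, i.e. R_3(6) ≥ 42.

Largest n = 41; hence R_3(6) > 41.


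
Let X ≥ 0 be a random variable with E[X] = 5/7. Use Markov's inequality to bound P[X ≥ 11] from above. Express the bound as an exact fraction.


μ = E[X] = 5/7, a = 11.
Markov: P[X ≥ 11] ≤ μ/a = (5/7)/11 = 5/77.
Numerically: ≈ 0.06494.
(Since a = 11 > μ = 0.71429, the bound 5/77 is < 1 and informative.)

P[X ≥ 11] ≤ 5/77 ≈ 0.06494.


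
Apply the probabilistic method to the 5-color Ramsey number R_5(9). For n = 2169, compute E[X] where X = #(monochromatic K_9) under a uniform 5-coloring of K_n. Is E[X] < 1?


E[X] = C(2169, 9) · 5^{1 − 36} = 2879753360044504243499683 · 5^{−35} = 2879753360044504243499683/2910383045673370361328125.
As a reduced fraction: E[X] = 2879753360044504243499683/2910383045673370361328125 ≈ 0.9894757.
Is E[X] < 1? YES.
Since E[X] < 1, there exists a 5-coloring of K_{2169} with no monochromatic K_9; hence R_5(9) > 2169.

E[X] = 2879753360044504243499683/2910383045673370361328125 ≈ 0.9894757; E[X] < 1, so R_5(9) > 2169.
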